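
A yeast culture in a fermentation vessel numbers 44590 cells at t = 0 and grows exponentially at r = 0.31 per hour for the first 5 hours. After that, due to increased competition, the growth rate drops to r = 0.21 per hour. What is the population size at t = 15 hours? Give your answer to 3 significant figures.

Phase 1: N(5) = 44590·e^(0.31×5) = 44590·e^1.55 = 210084.
Phase 2 runs for 15 − 5 = 10 hours at r = 0.21.
N(15) = 210084·e^(0.21×10) = 210084·e^2.1 = 1.715585×10^6.

1720000 cells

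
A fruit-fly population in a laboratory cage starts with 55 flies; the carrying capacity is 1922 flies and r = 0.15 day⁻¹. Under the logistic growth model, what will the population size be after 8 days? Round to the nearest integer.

171 flies

A = (K − N₀)/N₀ = (1922 − 55)/55 = 33.945.
N(t) = K/(1 + A·e^(−rt)) = 1922/(1 + 33.945×e^(−0.15×8)).
e^(−1.2) = 0.30119; denominator = 1 + 33.945×0.30119 = 11.224.
N = 1922/11.224 = 171.238.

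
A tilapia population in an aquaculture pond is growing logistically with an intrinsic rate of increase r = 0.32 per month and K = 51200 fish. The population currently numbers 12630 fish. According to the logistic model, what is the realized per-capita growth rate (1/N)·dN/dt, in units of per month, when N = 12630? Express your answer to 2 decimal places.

0.24 per month

(1/N)·dN/dt = r(1 − N/K) = 0.32 × (1 − 12630/51200).
= 0.32 × 0.75332 = 0.24106.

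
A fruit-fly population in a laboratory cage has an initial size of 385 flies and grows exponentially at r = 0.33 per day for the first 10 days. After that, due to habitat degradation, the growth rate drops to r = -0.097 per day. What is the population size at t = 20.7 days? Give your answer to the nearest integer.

3697 flies

Phase 1: N(10) = 385·e^(0.33×10) = 385·e^3.3 = 10438.4.
Phase 2 runs for 20.7 − 10 = 10.7 days at r = -0.097.
N(20.7) = 10438.4·e^(-0.097×10.7) = 10438.4·e^-1.038 = 3697.25.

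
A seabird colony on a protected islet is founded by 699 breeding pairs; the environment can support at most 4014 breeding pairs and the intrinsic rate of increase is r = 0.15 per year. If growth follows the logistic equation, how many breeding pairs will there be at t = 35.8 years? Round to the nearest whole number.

3927 breeding pairs

A = (K − N₀)/N₀ = (4014 − 699)/699 = 4.7425.
N(t) = K/(1 + A·e^(−rt)) = 4014/(1 + 4.7425×e^(−0.15×35.8)).
e^(−5.37) = 0.0046541; denominator = 1 + 4.7425×0.0046541 = 1.0221.
N = 4014/1.0221 = 3927.32.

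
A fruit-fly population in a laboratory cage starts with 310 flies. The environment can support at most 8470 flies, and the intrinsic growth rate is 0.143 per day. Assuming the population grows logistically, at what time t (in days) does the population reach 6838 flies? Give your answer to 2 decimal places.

32.89 days

A = (K − N₀)/N₀ = (8470 − 310)/310 = 26.323.
Solve 8470/(1 + 26.323·e^(−0.143t)) = 6838: 1 + 26.323·e^(−0.143t) = 1.2387, so e^(−0.143t) = 0.00906698.
−0.143·t = ln(0.00906698) = -4.7031, so t = 4.7031/0.143 = 32.889.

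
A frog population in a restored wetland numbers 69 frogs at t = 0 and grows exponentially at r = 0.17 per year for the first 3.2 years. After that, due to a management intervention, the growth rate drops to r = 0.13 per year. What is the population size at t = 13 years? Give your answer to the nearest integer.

425 frogs

Phase 1: N(3.2) = 69·e^(0.17×3.2) = 69·e^0.544 = 118.879.
Phase 2 runs for 13 − 3.2 = 9.8 years at r = 0.13.
N(13) = 118.879·e^(0.13×9.8) = 118.879·e^1.274 = 425.007.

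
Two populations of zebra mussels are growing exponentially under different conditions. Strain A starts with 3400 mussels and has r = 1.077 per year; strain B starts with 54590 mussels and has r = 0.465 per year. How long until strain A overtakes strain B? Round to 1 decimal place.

Set 3400·e^(1.077t) = 54590·e^(0.465t).
e^((1.077 − 0.465)t) = 54590/3400 → e^(0.612·t) = 16.056.
0.612·t = ln(16.056) = 2.7761, so t = 2.7761/0.612 = 4.5361.

4.5 years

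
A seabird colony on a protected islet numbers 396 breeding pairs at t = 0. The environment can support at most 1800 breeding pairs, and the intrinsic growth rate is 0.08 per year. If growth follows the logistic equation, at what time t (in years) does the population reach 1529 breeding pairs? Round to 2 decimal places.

37.45 years

A = (K − N₀)/N₀ = (1800 − 396)/396 = 3.5455.
Solve 1800/(1 + 3.5455·e^(−0.08t)) = 1529: 1 + 3.5455·e^(−0.08t) = 1.1772, so e^(−0.08t) = 0.0499908.
−0.08·t = ln(0.0499908) = -2.9959, so t = 2.9959/0.08 = 37.449.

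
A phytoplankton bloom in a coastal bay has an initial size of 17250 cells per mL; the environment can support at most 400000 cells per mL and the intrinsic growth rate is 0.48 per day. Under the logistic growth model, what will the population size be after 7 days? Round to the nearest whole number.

225897 cells per mL

A = (K − N₀)/N₀ = (400000 − 17250)/17250 = 22.188.
N(t) = K/(1 + A·e^(−rt)) = 400000/(1 + 22.188×e^(−0.48×7)).
e^(−3.36) = 0.034735; denominator = 1 + 22.188×0.034735 = 1.7707.
N = 400000/1.7707 = 225897.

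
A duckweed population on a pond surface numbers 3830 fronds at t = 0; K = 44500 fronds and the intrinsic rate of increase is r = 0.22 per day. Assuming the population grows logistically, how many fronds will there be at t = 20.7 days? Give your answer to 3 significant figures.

40000 fronds

A = (K − N₀)/N₀ = (44500 − 3830)/3830 = 10.619.
N(t) = K/(1 + A·e^(−rt)) = 44500/(1 + 10.619×e^(−0.22×20.7)).
e^(−4.554) = 0.010525; denominator = 1 + 10.619×0.010525 = 1.1118.
N = 44500/1.1118 = 40026.5.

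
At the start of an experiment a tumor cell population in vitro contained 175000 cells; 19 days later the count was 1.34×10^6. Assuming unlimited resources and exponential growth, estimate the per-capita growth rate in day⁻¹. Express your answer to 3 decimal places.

From N(t) = N₀·e^(rt): e^(r·19) = 1.34×10^6/175000 = 7.6571.
r·19 = ln(7.6571) = 2.0356, so r = 2.0356/19 = 0.10714.

0.107 per day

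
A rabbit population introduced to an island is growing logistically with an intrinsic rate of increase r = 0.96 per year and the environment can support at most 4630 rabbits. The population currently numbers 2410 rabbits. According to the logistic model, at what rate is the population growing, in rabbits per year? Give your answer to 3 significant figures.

1110 rabbits per year

dN/dt = rN(1 − N/K) = 0.96 × 2410 × (1 − 2410/4630).
1 − 2410/4630 = 0.47948; dN/dt = 0.96 × 2410 × 0.47948 = 1109.3.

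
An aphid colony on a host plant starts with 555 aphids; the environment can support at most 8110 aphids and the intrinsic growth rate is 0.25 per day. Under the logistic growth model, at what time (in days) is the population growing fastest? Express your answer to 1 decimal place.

Logistic growth is fastest at N = K/2 = 4055.
A = (K − N₀)/N₀ = 13.613. Set K/(1 + A·e^(−rt)) = K/2 → A·e^(−rt) = 1.
e^(−0.25t) = 1/13.613 = 0.0734613, so t = ln(13.613)/0.25 = 2.611/0.25 = 10.444.

10.4 days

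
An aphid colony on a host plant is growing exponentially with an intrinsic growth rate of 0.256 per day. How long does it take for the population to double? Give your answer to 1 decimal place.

2.7 days

Doubling time t_d = ln(2)/r = 0.6931/0.256 = 2.7076.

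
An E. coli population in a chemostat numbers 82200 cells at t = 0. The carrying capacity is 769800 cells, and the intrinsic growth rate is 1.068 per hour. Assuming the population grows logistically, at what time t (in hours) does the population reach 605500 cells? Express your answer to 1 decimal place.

3.2 hours

A = (K − N₀)/N₀ = (769800 − 82200)/82200 = 8.365.
Solve 769800/(1 + 8.365·e^(−1.068t)) = 605500: 1 + 8.365·e^(−1.068t) = 1.2713, so e^(−1.068t) = 0.0324384.
−1.068·t = ln(0.0324384) = -3.4284, so t = 3.4284/1.068 = 3.2101.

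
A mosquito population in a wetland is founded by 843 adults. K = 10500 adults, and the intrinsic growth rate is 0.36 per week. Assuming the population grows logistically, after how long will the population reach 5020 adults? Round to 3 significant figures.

6.53 weeks

A = (K − N₀)/N₀ = (10500 − 843)/843 = 11.456.
Solve 10500/(1 + 11.456·e^(−0.36t)) = 5020: 1 + 11.456·e^(−0.36t) = 2.0916, so e^(−0.36t) = 0.0952933.
−0.36·t = ln(0.0952933) = -2.3508, so t = 2.3508/0.36 = 6.53.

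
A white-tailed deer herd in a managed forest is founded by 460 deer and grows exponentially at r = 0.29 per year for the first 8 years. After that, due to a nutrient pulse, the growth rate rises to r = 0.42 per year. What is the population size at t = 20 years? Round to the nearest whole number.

Phase 1: N(8) = 460·e^(0.29×8) = 460·e^2.32 = 4680.81.
Phase 2 runs for 20 − 8 = 12 years at r = 0.42.
N(20) = 4680.81·e^(0.42×12) = 4680.81·e^5.04 = 723045.

723045 deer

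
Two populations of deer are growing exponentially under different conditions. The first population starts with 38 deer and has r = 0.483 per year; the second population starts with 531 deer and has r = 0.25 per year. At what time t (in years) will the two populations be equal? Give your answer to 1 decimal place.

Set 38·e^(0.483t) = 531·e^(0.25t).
e^((0.483 − 0.25)t) = 531/38 → e^(0.233·t) = 13.974.
0.233·t = ln(13.974) = 2.6372, so t = 2.6372/0.233 = 11.318.

11.3 years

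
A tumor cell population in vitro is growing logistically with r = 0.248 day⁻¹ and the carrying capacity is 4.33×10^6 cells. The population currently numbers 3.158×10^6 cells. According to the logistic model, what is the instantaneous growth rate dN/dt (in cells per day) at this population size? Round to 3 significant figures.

212000 cells per day

dN/dt = rN(1 − N/K) = 0.248 × 3.158×10^6 × (1 − 3.158×10^6/4.33×10^6).
1 − 3.158×10^6/4.33×10^6 = 0.27067; dN/dt = 0.248 × 3.158×10^6 × 0.27067 = 2.11984×10^5.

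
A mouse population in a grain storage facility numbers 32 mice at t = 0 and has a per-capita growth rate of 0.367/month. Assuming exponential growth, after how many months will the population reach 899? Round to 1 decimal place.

Set N₀·e^(rt) = 899: e^(0.367·t) = 899/32 = 28.094.
0.367·t = ln(28.094) = 3.3355, so t = 3.3355/0.367 = 9.0887.

9.1 months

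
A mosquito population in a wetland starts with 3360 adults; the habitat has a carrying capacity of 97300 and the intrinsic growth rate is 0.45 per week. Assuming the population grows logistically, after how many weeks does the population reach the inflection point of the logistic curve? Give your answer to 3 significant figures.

7.40 weeks

Logistic growth is fastest at N = K/2 = 48650.
A = (K − N₀)/N₀ = 27.958. Set K/(1 + A·e^(−rt)) = K/2 → A·e^(−rt) = 1.
e^(−0.45t) = 1/27.958 = 0.0357675, so t = ln(27.958)/0.45 = 3.3307/0.45 = 7.4016.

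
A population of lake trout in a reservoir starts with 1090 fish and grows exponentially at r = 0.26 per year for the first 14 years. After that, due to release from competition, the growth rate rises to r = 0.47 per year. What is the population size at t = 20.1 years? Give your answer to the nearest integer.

730097 fish

Phase 1: N(14) = 1090·e^(0.26×14) = 1090·e^3.64 = 41520.1.
Phase 2 runs for 20.1 − 14 = 6.1 years at r = 0.47.
N(20.1) = 41520.1·e^(0.47×6.1) = 41520.1·e^2.867 = 730097.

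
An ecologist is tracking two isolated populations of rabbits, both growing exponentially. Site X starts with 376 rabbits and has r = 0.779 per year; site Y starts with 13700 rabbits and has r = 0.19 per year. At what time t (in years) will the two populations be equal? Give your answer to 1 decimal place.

6.1 years

Set 376·e^(0.779t) = 13700·e^(0.19t).
e^((0.779 − 0.19)t) = 13700/376 → e^(0.589·t) = 36.436.
0.589·t = ln(36.436) = 3.5956, so t = 3.5956/0.589 = 6.1045.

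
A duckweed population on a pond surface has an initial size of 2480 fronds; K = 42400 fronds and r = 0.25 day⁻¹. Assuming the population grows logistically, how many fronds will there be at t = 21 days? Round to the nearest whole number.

A = (K − N₀)/N₀ = (42400 − 2480)/2480 = 16.097.
N(t) = K/(1 + A·e^(−rt)) = 42400/(1 + 16.097×e^(−0.25×21)).
e^(−5.25) = 0.0052475; denominator = 1 + 16.097×0.0052475 = 1.0845.
N = 42400/1.0845 = 39097.5.

39098 fronds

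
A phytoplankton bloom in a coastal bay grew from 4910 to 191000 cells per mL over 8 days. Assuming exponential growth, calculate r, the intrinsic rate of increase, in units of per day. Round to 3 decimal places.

0.458 per day

From N(t) = N₀·e^(rt): e^(r·8) = 191000/4910 = 38.9.
r·8 = ln(38.9) = 3.661, so r = 3.661/8 = 0.45762.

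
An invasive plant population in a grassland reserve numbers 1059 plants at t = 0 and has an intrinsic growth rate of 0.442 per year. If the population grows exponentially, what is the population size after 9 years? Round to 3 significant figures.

N(t) = N₀·e^(rt) = 1059 × e^(0.442×9) = 1059 × e^3.978.
e^3.978 ≈ 53.41, so N ≈ 1059 × 53.41 = 56561.3.

56600 plants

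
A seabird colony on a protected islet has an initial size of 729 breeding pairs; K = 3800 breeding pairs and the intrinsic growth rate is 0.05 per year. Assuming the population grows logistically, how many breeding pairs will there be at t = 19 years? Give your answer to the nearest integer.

1445 breeding pairs

A = (K − N₀)/N₀ = (3800 − 729)/729 = 4.2126.
N(t) = K/(1 + A·e^(−rt)) = 3800/(1 + 4.2126×e^(−0.05×19)).
e^(−0.95) = 0.38674; denominator = 1 + 4.2126×0.38674 = 2.6292.
N = 3800/2.6292 = 1445.31.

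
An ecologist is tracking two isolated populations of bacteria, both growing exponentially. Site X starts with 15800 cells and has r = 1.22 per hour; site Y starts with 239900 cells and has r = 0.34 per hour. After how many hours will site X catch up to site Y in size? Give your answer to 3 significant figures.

Set 15800·e^(1.22t) = 239900·e^(0.34t).
e^((1.22 − 0.34)t) = 239900/15800 → e^(0.88·t) = 15.184.
0.88·t = ln(15.184) = 2.7202, so t = 2.7202/0.88 = 3.0912.

3.09 hours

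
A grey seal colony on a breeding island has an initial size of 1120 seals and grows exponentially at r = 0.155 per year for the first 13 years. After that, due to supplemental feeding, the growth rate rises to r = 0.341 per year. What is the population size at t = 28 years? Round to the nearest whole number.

1398742 seals

Phase 1: N(13) = 1120·e^(0.155×13) = 1120·e^2.015 = 8400.81.
Phase 2 runs for 28 − 13 = 15 years at r = 0.341.
N(28) = 8400.81·e^(0.341×15) = 8400.81·e^5.115 = 1.398742×10^6.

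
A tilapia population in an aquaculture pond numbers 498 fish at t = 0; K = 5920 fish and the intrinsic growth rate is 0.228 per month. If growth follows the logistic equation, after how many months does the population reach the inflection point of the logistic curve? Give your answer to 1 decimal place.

Logistic growth is fastest at N = K/2 = 2960.
A = (K − N₀)/N₀ = 10.888. Set K/(1 + A·e^(−rt)) = K/2 → A·e^(−rt) = 1.
e^(−0.228t) = 1/10.888 = 0.091848, so t = ln(10.888)/0.228 = 2.3876/0.228 = 10.472.

10.5 months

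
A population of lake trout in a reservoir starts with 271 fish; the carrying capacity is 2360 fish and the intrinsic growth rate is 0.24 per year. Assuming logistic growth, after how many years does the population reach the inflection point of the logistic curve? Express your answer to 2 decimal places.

Logistic growth is fastest at N = K/2 = 1180.
A = (K − N₀)/N₀ = 7.7085. Set K/(1 + A·e^(−rt)) = K/2 → A·e^(−rt) = 1.
e^(−0.24t) = 1/7.7085 = 0.129727, so t = ln(7.7085)/0.24 = 2.0423/0.24 = 8.5097.

8.51 years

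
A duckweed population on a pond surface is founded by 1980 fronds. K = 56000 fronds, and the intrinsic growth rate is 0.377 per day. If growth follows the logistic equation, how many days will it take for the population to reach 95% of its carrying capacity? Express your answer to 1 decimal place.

A = (K − N₀)/N₀ = (56000 − 1980)/1980 = 27.283.
Solve 56000/(1 + 27.283·e^(−0.377t)) = 53200: 1 + 27.283·e^(−0.377t) = 1.0526, so e^(−0.377t) = 0.00192911.
−0.377·t = ln(0.00192911) = -6.2507, so t = 6.2507/0.377 = 16.58.

16.6 days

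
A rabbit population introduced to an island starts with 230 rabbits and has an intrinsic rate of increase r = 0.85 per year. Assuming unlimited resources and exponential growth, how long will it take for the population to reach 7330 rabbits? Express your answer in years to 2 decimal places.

Set N₀·e^(rt) = 7330: e^(0.85·t) = 7330/230 = 31.87.
0.85·t = ln(31.87) = 3.4617, so t = 3.4617/0.85 = 4.0725.

4.07 years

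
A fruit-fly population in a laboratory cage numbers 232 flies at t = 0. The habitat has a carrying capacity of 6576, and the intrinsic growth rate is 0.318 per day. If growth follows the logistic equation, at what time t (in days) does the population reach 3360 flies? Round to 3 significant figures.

10.5 days

A = (K − N₀)/N₀ = (6576 − 232)/232 = 27.345.
Solve 6576/(1 + 27.345·e^(−0.318t)) = 3360: 1 + 27.345·e^(−0.318t) = 1.9571, so e^(−0.318t) = 0.0350027.
−0.318·t = ln(0.0350027) = -3.3523, so t = 3.3523/0.318 = 10.542.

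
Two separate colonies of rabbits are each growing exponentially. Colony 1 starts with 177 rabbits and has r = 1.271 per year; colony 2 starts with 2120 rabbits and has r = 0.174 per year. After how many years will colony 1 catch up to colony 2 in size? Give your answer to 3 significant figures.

Set 177·e^(1.271t) = 2120·e^(0.174t).
e^((1.271 − 0.174)t) = 2120/177 → e^(1.097·t) = 11.977.
1.097·t = ln(11.977) = 2.483, so t = 2.483/1.097 = 2.2635.

2.26 years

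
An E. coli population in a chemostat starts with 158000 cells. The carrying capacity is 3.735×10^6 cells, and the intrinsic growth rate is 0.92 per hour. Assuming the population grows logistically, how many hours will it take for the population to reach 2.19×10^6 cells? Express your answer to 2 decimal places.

A = (K − N₀)/N₀ = (3.735×10^6 − 158000)/158000 = 22.639.
Solve 3.735×10^6/(1 + 22.639·e^(−0.92t)) = 2.19×10^6: 1 + 22.639·e^(−0.92t) = 1.7055, so e^(−0.92t) = 0.0311618.
−0.92·t = ln(0.0311618) = -3.4686, so t = 3.4686/0.92 = 3.7702.

3.77 hours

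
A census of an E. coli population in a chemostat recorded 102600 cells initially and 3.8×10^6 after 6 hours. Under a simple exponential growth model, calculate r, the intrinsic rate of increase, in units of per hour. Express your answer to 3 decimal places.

From N(t) = N₀·e^(rt): e^(r·6) = 3.8×10^6/102600 = 37.037.
r·6 = ln(37.037) = 3.6119, so r = 3.6119/6 = 0.60199.

0.602 per hour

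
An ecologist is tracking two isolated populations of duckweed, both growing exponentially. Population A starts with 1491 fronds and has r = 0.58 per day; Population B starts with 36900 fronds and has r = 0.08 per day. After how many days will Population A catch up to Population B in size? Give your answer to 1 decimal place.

Set 1491·e^(0.58t) = 36900·e^(0.08t).
e^((0.58 − 0.08)t) = 36900/1491 → e^(0.5·t) = 24.748.
0.5·t = ln(24.748) = 3.2088, so t = 3.2088/0.5 = 6.4175.

6.4 days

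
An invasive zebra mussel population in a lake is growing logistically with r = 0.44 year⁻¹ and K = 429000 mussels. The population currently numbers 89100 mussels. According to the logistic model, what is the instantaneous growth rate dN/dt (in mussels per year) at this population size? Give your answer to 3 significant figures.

31100 mussels per year

dN/dt = rN(1 − N/K) = 0.44 × 89100 × (1 − 89100/429000).
1 − 89100/429000 = 0.79231; dN/dt = 0.44 × 89100 × 0.79231 = 31062.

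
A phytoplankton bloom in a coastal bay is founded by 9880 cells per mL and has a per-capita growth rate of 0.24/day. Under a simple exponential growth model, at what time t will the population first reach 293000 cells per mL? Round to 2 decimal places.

Set N₀·e^(rt) = 293000: e^(0.24·t) = 293000/9880 = 29.656.
0.24·t = ln(29.656) = 3.3897, so t = 3.3897/0.24 = 14.124.

14.12 days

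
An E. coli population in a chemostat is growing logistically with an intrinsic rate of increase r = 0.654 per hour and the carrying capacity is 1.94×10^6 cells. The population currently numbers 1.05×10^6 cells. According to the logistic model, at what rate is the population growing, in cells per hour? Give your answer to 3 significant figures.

315000 cells per hour

dN/dt = rN(1 − N/K) = 0.654 × 1.05×10^6 × (1 − 1.05×10^6/1.94×10^6).
1 − 1.05×10^6/1.94×10^6 = 0.45876; dN/dt = 0.654 × 1.05×10^6 × 0.45876 = 3.15032×10^5.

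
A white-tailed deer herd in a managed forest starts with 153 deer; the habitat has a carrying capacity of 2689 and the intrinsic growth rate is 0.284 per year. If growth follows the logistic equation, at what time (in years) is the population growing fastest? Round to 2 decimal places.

Logistic growth is fastest at N = K/2 = 1344.5.
A = (K − N₀)/N₀ = 16.575. Set K/(1 + A·e^(−rt)) = K/2 → A·e^(−rt) = 1.
e^(−0.284t) = 1/16.575 = 0.0603312, so t = ln(16.575)/0.284 = 2.8079/0.284 = 9.887.

9.89 years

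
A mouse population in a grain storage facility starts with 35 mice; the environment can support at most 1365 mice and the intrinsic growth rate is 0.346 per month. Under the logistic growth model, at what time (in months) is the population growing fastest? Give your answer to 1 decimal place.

10.5 months

Logistic growth is fastest at N = K/2 = 682.5.
A = (K − N₀)/N₀ = 38. Set K/(1 + A·e^(−rt)) = K/2 → A·e^(−rt) = 1.
e^(−0.346t) = 1/38 = 0.0263158, so t = ln(38)/0.346 = 3.6376/0.346 = 10.513.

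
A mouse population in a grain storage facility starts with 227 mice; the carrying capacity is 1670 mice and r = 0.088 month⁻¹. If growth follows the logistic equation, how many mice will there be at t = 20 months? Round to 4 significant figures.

797.6 mice

A = (K − N₀)/N₀ = (1670 − 227)/227 = 6.3568.
N(t) = K/(1 + A·e^(−rt)) = 1670/(1 + 6.3568×e^(−0.088×20)).
e^(−1.76) = 0.17204; denominator = 1 + 6.3568×0.17204 = 2.0937.
N = 1670/2.0937 = 797.646.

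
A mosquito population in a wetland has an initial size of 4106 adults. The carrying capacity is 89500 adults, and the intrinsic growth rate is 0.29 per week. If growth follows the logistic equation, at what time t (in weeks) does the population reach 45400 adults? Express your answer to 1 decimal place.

A = (K − N₀)/N₀ = (89500 − 4106)/4106 = 20.797.
Solve 89500/(1 + 20.797·e^(−0.29t)) = 45400: 1 + 20.797·e^(−0.29t) = 1.9714, so e^(−0.29t) = 0.0467062.
−0.29·t = ln(0.0467062) = -3.0639, so t = 3.0639/0.29 = 10.565.

10.6 weeks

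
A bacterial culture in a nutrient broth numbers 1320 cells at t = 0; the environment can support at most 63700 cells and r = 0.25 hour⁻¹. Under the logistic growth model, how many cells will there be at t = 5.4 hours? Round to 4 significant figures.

4807 cells

A = (K − N₀)/N₀ = (63700 − 1320)/1320 = 47.258.
N(t) = K/(1 + A·e^(−rt)) = 63700/(1 + 47.258×e^(−0.25×5.4)).
e^(−1.35) = 0.25924; denominator = 1 + 47.258×0.25924 = 13.251.
N = 63700/13.251 = 4807.16.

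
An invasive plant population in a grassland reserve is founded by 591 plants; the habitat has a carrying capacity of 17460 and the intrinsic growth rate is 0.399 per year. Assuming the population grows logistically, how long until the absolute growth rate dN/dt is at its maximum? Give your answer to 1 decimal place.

8.4 years

Logistic growth is fastest at N = K/2 = 8730.
A = (K − N₀)/N₀ = 28.543. Set K/(1 + A·e^(−rt)) = K/2 → A·e^(−rt) = 1.
e^(−0.399t) = 1/28.543 = 0.0350347, so t = ln(28.543)/0.399 = 3.3514/0.399 = 8.3995.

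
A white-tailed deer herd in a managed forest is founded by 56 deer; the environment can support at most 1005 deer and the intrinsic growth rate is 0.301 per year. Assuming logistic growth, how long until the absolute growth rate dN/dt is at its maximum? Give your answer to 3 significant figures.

9.40 years

Logistic growth is fastest at N = K/2 = 502.5.
A = (K − N₀)/N₀ = 16.946. Set K/(1 + A·e^(−rt)) = K/2 → A·e^(−rt) = 1.
e^(−0.301t) = 1/16.946 = 0.0590095, so t = ln(16.946)/0.301 = 2.8301/0.301 = 9.4022.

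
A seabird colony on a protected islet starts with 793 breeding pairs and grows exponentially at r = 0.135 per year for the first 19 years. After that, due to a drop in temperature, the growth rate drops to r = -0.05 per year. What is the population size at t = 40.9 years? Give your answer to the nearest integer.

3449 breeding pairs

Phase 1: N(19) = 793·e^(0.135×19) = 793·e^2.565 = 10309.5.
Phase 2 runs for 40.9 − 19 = 21.9 years at r = -0.05.
N(40.9) = 10309.5·e^(-0.05×21.9) = 10309.5·e^-1.095 = 3448.94.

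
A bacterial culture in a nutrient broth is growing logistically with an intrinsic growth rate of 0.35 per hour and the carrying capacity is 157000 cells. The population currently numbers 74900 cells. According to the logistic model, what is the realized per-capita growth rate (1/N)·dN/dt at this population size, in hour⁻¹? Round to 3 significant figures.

0.183 per hour

(1/N)·dN/dt = r(1 − N/K) = 0.35 × (1 − 74900/157000).
= 0.35 × 0.52293 = 0.18303.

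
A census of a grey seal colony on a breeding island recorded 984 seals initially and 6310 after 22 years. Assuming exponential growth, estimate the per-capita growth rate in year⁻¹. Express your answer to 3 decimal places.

From N(t) = N₀·e^(rt): e^(r·22) = 6310/984 = 6.4126.
r·22 = ln(6.4126) = 1.8583, so r = 1.8583/22 = 0.084467.

0.084 per year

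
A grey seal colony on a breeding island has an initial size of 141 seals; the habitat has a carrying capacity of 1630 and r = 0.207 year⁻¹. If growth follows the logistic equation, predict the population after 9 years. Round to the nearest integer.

618 seals

A = (K − N₀)/N₀ = (1630 − 141)/141 = 10.56.
N(t) = K/(1 + A·e^(−rt)) = 1630/(1 + 10.56×e^(−0.207×9)).
e^(−1.863) = 0.15521; denominator = 1 + 10.56×0.15521 = 2.639.
N = 1630/2.639 = 617.653.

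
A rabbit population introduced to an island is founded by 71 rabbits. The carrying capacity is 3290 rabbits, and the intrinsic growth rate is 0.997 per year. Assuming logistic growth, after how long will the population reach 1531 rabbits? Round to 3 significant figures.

3.69 years

A = (K − N₀)/N₀ = (3290 − 71)/71 = 45.338.
Solve 3290/(1 + 45.338·e^(−0.997t)) = 1531: 1 + 45.338·e^(−0.997t) = 2.1489, so e^(−0.997t) = 0.0253412.
−0.997·t = ln(0.0253412) = -3.6753, so t = 3.6753/0.997 = 3.6864.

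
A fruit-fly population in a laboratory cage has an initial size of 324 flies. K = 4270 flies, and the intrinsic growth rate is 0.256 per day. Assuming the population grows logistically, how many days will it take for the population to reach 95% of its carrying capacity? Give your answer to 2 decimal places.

21.27 days

A = (K − N₀)/N₀ = (4270 − 324)/324 = 12.179.
Solve 4270/(1 + 12.179·e^(−0.256t)) = 4056.5: 1 + 12.179·e^(−0.256t) = 1.0526, so e^(−0.256t) = 0.0043215.
−0.256·t = ln(0.0043215) = -5.4442, so t = 5.4442/0.256 = 21.266.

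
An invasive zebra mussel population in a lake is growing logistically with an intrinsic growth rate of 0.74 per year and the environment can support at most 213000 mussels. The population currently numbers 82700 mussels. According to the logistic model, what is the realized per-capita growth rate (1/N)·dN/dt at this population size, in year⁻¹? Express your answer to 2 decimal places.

0.45 per year

(1/N)·dN/dt = r(1 − N/K) = 0.74 × (1 − 82700/213000).
= 0.74 × 0.61174 = 0.45269.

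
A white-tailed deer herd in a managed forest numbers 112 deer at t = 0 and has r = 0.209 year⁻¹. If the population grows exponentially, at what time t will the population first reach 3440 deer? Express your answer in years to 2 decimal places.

Set N₀·e^(rt) = 3440: e^(0.209·t) = 3440/112 = 30.714.
0.209·t = ln(30.714) = 3.4247, so t = 3.4247/0.209 = 16.386.

16.39 years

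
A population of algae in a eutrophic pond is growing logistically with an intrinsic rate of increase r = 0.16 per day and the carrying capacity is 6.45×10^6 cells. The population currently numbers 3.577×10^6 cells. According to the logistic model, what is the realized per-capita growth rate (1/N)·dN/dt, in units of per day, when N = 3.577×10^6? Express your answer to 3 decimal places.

0.071 per day

(1/N)·dN/dt = r(1 − N/K) = 0.16 × (1 − 3.577×10^6/6.45×10^6).
= 0.16 × 0.44543 = 0.071268.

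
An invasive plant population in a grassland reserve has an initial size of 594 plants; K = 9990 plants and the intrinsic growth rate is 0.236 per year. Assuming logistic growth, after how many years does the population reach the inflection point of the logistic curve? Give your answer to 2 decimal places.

11.70 years

Logistic growth is fastest at N = K/2 = 4995.
A = (K − N₀)/N₀ = 15.818. Set K/(1 + A·e^(−rt)) = K/2 → A·e^(−rt) = 1.
e^(−0.236t) = 1/15.818 = 0.0632184, so t = ln(15.818)/0.236 = 2.7612/0.236 = 11.7.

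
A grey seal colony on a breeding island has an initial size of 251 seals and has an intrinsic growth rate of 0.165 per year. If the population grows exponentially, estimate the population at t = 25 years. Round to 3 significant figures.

N(t) = N₀·e^(rt) = 251 × e^(0.165×25) = 251 × e^4.125.
e^4.125 ≈ 61.868, so N ≈ 251 × 61.868 = 15528.8.

15500 seals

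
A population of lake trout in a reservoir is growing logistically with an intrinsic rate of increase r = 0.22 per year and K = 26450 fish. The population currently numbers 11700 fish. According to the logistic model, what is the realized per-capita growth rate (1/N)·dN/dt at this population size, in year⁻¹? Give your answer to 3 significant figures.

(1/N)·dN/dt = r(1 − N/K) = 0.22 × (1 − 11700/26450).
= 0.22 × 0.55766 = 0.12268.

0.123 per year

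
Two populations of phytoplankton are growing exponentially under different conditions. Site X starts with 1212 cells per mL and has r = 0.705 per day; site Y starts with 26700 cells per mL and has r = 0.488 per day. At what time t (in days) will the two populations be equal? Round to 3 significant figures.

14.3 days

Set 1212·e^(0.705t) = 26700·e^(0.488t).
e^((0.705 − 0.488)t) = 26700/1212 → e^(0.217·t) = 22.03.
0.217·t = ln(22.03) = 3.0924, so t = 3.0924/0.217 = 14.251.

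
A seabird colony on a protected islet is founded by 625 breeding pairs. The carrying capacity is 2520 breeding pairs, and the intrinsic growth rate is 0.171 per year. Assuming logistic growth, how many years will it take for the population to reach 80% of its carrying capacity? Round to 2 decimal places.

A = (K − N₀)/N₀ = (2520 − 625)/625 = 3.032.
Solve 2520/(1 + 3.032·e^(−0.171t)) = 2016: 1 + 3.032·e^(−0.171t) = 1.25, so e^(−0.171t) = 0.0824538.
−0.171·t = ln(0.0824538) = -2.4955, so t = 2.4955/0.171 = 14.594.

14.59 years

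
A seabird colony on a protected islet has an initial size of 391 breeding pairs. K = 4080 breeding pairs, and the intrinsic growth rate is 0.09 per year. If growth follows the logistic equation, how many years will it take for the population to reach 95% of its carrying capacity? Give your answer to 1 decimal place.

57.7 years

A = (K − N₀)/N₀ = (4080 − 391)/391 = 9.4348.
Solve 4080/(1 + 9.4348·e^(−0.09t)) = 3876: 1 + 9.4348·e^(−0.09t) = 1.0526, so e^(−0.09t) = 0.00557846.
−0.09·t = ln(0.00557846) = -5.1888, so t = 5.1888/0.09 = 57.654.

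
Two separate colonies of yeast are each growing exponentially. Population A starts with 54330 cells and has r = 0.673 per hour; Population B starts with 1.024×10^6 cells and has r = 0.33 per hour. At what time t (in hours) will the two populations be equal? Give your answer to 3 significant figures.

8.56 hours

Set 54330·e^(0.673t) = 1.024×10^6·e^(0.33t).
e^((0.673 − 0.33)t) = 1.024×10^6/54330 → e^(0.343·t) = 18.848.
0.343·t = ln(18.848) = 2.9364, so t = 2.9364/0.343 = 8.5609.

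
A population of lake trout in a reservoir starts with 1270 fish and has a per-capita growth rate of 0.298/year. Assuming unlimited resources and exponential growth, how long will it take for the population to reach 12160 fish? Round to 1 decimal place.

7.6 years

Set N₀·e^(rt) = 12160: e^(0.298·t) = 12160/1270 = 9.5748.
0.298·t = ln(9.5748) = 2.2591, so t = 2.2591/0.298 = 7.581.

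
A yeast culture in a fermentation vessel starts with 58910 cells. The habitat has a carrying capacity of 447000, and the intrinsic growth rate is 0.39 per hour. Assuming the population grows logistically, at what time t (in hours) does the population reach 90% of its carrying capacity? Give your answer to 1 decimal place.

A = (K − N₀)/N₀ = (447000 − 58910)/58910 = 6.5878.
Solve 447000/(1 + 6.5878·e^(−0.39t)) = 402300: 1 + 6.5878·e^(−0.39t) = 1.1111, so e^(−0.39t) = 0.0168661.
−0.39·t = ln(0.0168661) = -4.0825, so t = 4.0825/0.39 = 10.468.

10.5 hours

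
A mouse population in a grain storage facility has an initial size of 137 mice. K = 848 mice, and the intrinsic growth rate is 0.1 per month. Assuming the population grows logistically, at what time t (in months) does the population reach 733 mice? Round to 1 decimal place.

35.0 months

A = (K − N₀)/N₀ = (848 − 137)/137 = 5.1898.
Solve 848/(1 + 5.1898·e^(−0.1t)) = 733: 1 + 5.1898·e^(−0.1t) = 1.1569, so e^(−0.1t) = 0.0302305.
−0.1·t = ln(0.0302305) = -3.4989, so t = 3.4989/0.1 = 34.989.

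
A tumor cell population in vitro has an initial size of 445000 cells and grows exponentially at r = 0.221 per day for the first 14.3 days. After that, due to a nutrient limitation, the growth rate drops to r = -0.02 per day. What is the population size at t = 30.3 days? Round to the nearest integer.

7618801 cells

Phase 1: N(14.3) = 445000·e^(0.221×14.3) = 445000·e^3.16 = 1.049206×10^7.
Phase 2 runs for 30.3 − 14.3 = 16 days at r = -0.02.
N(30.3) = 1.049206×10^7·e^(-0.02×16) = 1.049206×10^7·e^-0.32 = 7.618801×10^6.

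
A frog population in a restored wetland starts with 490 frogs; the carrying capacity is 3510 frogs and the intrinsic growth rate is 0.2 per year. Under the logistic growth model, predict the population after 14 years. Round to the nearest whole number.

2553 frogs

A = (K − N₀)/N₀ = (3510 − 490)/490 = 6.1633.
N(t) = K/(1 + A·e^(−rt)) = 3510/(1 + 6.1633×e^(−0.2×14)).
e^(−2.8) = 0.06081; denominator = 1 + 6.1633×0.06081 = 1.3748.
N = 3510/1.3748 = 2553.12.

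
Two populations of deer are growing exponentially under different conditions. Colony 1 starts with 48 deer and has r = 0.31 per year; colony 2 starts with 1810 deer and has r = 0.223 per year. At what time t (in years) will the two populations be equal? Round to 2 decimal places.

Set 48·e^(0.31t) = 1810·e^(0.223t).
e^((0.31 − 0.223)t) = 1810/48 → e^(0.087·t) = 37.708.
0.087·t = ln(37.708) = 3.6299, so t = 3.6299/0.087 = 41.723.

41.72 years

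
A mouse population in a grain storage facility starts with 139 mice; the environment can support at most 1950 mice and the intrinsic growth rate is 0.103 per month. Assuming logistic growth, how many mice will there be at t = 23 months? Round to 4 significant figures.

878.7 mice

A = (K − N₀)/N₀ = (1950 − 139)/139 = 13.029.
N(t) = K/(1 + A·e^(−rt)) = 1950/(1 + 13.029×e^(−0.103×23)).
e^(−2.369) = 0.093574; denominator = 1 + 13.029×0.093574 = 2.2192.
N = 1950/2.2192 = 878.712.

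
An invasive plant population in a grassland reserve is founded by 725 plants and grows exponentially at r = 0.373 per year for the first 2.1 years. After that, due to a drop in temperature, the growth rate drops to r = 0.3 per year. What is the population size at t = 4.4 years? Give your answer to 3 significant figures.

3160 plants

Phase 1: N(2.1) = 725·e^(0.373×2.1) = 725·e^0.7833 = 1586.8.
Phase 2 runs for 4.4 − 2.1 = 2.3 years at r = 0.3.
N(4.4) = 1586.8·e^(0.3×2.3) = 1586.8·e^0.69 = 3163.62.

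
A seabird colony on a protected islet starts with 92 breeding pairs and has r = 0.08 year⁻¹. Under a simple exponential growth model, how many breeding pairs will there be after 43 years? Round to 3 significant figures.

2870 breeding pairs

N(t) = N₀·e^(rt) = 92 × e^(0.08×43) = 92 × e^3.44.
e^3.44 ≈ 31.187, so N ≈ 92 × 31.187 = 2869.2.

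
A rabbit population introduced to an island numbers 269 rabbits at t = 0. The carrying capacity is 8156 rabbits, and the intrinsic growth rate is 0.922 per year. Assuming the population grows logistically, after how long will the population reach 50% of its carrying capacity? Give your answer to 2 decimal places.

A = (K − N₀)/N₀ = (8156 − 269)/269 = 29.32.
Solve 8156/(1 + 29.32·e^(−0.922t)) = 4078: 1 + 29.32·e^(−0.922t) = 2, so e^(−0.922t) = 0.0341068.
−0.922·t = ln(0.0341068) = -3.3783, so t = 3.3783/0.922 = 3.6641.

3.66 years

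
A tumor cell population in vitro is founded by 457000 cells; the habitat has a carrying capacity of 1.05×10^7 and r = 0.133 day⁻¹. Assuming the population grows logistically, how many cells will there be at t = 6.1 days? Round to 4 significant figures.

975500 cells

A = (K − N₀)/N₀ = (1.05×10^7 − 457000)/457000 = 21.976.
N(t) = K/(1 + A·e^(−rt)) = 1.05×10^7/(1 + 21.976×e^(−0.133×6.1)).
e^(−0.8113) = 0.44428; denominator = 1 + 21.976×0.44428 = 10.763.
N = 1.05×10^7/10.763 = 975522.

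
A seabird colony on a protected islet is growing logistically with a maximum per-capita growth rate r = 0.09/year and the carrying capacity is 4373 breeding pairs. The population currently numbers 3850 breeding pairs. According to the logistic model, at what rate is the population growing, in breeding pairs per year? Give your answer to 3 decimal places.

dN/dt = rN(1 − N/K) = 0.09 × 3850 × (1 − 3850/4373).
1 − 3850/4373 = 0.1196; dN/dt = 0.09 × 3850 × 0.1196 = 41.441.

41.441 breeding pairs per year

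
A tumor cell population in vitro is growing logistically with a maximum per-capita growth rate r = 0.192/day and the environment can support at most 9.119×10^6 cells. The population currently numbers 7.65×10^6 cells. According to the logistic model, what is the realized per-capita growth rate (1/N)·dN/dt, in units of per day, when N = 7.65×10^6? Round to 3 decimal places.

0.031 per day

(1/N)·dN/dt = r(1 − N/K) = 0.192 × (1 − 7.65×10^6/9.119×10^6).
= 0.192 × 0.16109 = 0.03093.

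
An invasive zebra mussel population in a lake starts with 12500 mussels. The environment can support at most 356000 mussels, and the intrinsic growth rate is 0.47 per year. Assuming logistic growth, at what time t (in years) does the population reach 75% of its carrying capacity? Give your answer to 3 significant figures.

A = (K − N₀)/N₀ = (356000 − 12500)/12500 = 27.48.
Solve 356000/(1 + 27.48·e^(−0.47t)) = 267000: 1 + 27.48·e^(−0.47t) = 1.3333, so e^(−0.47t) = 0.01213.
−0.47·t = ln(0.01213) = -4.4121, so t = 4.4121/0.47 = 9.3874.

9.39 years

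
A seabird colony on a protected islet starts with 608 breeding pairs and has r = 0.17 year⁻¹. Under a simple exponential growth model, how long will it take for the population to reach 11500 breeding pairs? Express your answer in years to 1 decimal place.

Set N₀·e^(rt) = 11500: e^(0.17·t) = 11500/608 = 18.914.
0.17·t = ln(18.914) = 2.9399, so t = 2.9399/0.17 = 17.294.

17.3 years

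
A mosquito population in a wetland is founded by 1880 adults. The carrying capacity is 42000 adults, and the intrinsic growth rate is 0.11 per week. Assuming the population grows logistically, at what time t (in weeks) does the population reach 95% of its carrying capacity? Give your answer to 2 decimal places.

54.59 weeks

A = (K − N₀)/N₀ = (42000 − 1880)/1880 = 21.34.
Solve 42000/(1 + 21.34·e^(−0.11t)) = 39900: 1 + 21.34·e^(−0.11t) = 1.0526, so e^(−0.11t) = 0.00246629.
−0.11·t = ln(0.00246629) = -6.005, so t = 6.005/0.11 = 54.591.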